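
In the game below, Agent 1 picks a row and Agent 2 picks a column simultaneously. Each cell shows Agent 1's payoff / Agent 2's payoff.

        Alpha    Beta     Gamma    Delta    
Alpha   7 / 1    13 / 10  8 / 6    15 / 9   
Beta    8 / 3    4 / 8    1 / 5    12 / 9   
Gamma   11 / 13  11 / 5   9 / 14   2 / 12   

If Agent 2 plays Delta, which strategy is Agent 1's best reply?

Alpha

With Agent 2 fixed at Delta, Agent 1's payoffs are: Alpha → 15, Beta → 12, Gamma → 2.
The maximum is 15, achieved by Alpha.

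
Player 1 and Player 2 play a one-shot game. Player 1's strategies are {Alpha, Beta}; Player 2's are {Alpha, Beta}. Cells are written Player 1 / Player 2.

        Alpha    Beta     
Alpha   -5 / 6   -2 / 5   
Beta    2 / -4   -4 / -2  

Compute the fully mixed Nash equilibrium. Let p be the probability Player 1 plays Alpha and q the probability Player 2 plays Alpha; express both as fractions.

Each player's mixing probability is pinned down by making the *other* player indifferent.
Player 2 indifferent between Alpha and Beta: p·6 + (1−p)·(-4) = p·5 + (1−p)·(-2) ⟹ (-4) + 10p = (-2) + 7p ⟹ p = 2/3.
Player 1 indifferent between Alpha and Beta: q·(-5) + (1−q)·(-2) = q·2 + (1−q)·(-4) ⟹ (-2) + (-3)q = (-4) + 6q ⟹ q = 2/9.

p = 2/3, q = 2/9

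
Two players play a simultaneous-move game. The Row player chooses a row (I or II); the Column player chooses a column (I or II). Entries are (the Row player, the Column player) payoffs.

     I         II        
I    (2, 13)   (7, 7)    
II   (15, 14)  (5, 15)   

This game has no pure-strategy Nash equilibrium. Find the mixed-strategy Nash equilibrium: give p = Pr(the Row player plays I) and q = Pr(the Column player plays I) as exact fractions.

p = 1/7, q = 2/15

In a mixed NE each player is indifferent between their pure strategies, so the opponent's mix sets the indifference.
The Column player indifferent between I and II: p·13 + (1−p)·14 = p·7 + (1−p)·15 ⟹ 14 + (-1)p = 15 + (-8)p ⟹ p = 1/7.
The Row player indifferent between I and II: q·2 + (1−q)·7 = q·15 + (1−q)·5 ⟹ 7 + (-5)q = 5 + 10q ⟹ q = 2/15.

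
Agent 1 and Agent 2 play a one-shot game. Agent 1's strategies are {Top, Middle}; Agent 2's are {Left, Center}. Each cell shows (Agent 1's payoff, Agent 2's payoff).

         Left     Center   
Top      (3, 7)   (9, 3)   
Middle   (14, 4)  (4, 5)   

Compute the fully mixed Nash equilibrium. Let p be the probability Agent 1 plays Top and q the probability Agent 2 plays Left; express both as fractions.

p = 1/5, q = 5/16

In a mixed NE each player is indifferent between their pure strategies, so the opponent's mix sets the indifference.
Agent 2 indifferent between Left and Center: p·7 + (1−p)·4 = p·3 + (1−p)·5 ⟹ 4 + 3p = 5 + (-2)p ⟹ p = 1/5.
Agent 1 indifferent between Top and Middle: q·3 + (1−q)·9 = q·14 + (1−q)·4 ⟹ 9 + (-6)q = 4 + 10q ⟹ q = 5/16.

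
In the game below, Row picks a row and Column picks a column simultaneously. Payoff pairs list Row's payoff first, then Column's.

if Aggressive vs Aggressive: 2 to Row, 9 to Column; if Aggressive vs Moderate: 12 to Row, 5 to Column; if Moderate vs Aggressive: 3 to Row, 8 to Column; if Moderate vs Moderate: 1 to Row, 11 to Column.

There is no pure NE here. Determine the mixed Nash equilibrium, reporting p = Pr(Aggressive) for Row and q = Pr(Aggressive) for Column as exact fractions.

p = 3/7, q = 11/12

In a mixed NE each player is indifferent between their pure strategies, so the opponent's mix sets the indifference.
Column indifferent between Aggressive and Moderate: p·9 + (1−p)·8 = p·5 + (1−p)·11 ⟹ 8 + 1p = 11 + (-6)p ⟹ p = 3/7.
Row indifferent between Aggressive and Moderate: q·2 + (1−q)·12 = q·3 + (1−q)·1 ⟹ 12 + (-10)q = 1 + 2q ⟹ q = 11/12.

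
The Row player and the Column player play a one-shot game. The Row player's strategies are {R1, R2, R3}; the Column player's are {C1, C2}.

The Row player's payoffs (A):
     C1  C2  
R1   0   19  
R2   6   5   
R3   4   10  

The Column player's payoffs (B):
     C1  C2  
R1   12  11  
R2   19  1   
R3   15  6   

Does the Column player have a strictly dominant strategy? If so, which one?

A strategy is strictly dominant if it gives the Column player a strictly higher payoff than every other strategy, against every choice by the opponent.
C1 strictly dominates: vs R1: 12 > 11; vs R2: 19 > 1; vs R3: 15 > 6.

C1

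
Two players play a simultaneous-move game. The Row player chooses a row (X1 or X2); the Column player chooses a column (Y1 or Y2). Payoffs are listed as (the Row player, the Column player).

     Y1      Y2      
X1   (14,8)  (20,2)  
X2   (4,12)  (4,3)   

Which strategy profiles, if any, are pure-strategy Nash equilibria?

(X1, Y1)

A profile is a Nash equilibrium when each player is best-responding to the other.
The Row player's best responses — vs Y1: X1 (payoff 14); vs Y2: X1 (payoff 20).
The Column player's best responses — vs X1: Y1 (payoff 8); vs X2: Y1 (payoff 12).
The only mutual best response is (X1, Y1); neither player gains by switching there.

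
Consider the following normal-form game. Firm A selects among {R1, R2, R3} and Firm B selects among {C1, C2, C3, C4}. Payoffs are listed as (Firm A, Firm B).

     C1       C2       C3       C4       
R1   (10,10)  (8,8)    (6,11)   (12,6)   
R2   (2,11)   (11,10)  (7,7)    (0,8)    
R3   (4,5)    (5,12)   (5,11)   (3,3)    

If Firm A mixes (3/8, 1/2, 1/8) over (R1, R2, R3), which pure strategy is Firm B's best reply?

Compute Firm B's expected payoff from each pure strategy against the given mix.
C1: (3/8)·10 + (1/2)·11 + (1/8)·5 = 79/8
C2: (3/8)·8 + (1/2)·10 + (1/8)·12 = 19/2
C3: (3/8)·11 + (1/2)·7 + (1/8)·11 = 9
C4: (3/8)·6 + (1/2)·8 + (1/8)·3 = 53/8
Highest expected payoff is 79/8, from C1.

C1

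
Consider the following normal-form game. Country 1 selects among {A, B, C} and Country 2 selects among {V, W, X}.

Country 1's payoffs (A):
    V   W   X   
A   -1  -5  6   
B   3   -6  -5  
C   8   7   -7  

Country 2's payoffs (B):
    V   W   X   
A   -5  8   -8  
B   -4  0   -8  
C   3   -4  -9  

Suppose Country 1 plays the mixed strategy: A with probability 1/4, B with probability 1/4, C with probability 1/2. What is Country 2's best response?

Compute Country 2's expected payoff from each pure strategy against the given mix.
V: (1/4)·(-5) + (1/4)·(-4) + (1/2)·3 = -3/4
W: (1/4)·8 + (1/4)·0 + (1/2)·(-4) = 0
X: (1/4)·(-8) + (1/4)·(-8) + (1/2)·(-9) = -17/2
Highest expected payoff is 0, from W.

W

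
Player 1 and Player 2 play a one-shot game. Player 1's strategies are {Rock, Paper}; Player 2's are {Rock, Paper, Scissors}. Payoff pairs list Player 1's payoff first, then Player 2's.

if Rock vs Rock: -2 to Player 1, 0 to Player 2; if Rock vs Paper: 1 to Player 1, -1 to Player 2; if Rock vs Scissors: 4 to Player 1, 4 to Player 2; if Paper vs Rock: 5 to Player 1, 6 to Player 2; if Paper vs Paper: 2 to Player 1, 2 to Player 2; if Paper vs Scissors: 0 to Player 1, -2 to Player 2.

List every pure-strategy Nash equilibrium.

A profile is a Nash equilibrium when each player is best-responding to the other.
Player 1's best responses — vs Rock: Paper (payoff 5); vs Paper: Paper (payoff 2); vs Scissors: Rock (payoff 4).
Player 2's best responses — vs Rock: Scissors (payoff 4); vs Paper: Rock (payoff 6).
Mutual best responses occur at (Rock, Scissors) and (Paper, Rock); at each, neither player gains by switching.

(Rock, Scissors) and (Paper, Rock)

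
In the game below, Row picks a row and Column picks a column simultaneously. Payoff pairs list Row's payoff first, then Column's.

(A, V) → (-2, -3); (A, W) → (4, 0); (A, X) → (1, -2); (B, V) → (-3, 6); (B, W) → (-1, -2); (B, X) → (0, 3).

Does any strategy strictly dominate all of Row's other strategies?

Check whether one of Row's strategies beats all alternatives regardless of what the opponent does.
A strictly dominates: vs V: -2 > -3; vs W: 4 > -1; vs X: 1 > 0.

A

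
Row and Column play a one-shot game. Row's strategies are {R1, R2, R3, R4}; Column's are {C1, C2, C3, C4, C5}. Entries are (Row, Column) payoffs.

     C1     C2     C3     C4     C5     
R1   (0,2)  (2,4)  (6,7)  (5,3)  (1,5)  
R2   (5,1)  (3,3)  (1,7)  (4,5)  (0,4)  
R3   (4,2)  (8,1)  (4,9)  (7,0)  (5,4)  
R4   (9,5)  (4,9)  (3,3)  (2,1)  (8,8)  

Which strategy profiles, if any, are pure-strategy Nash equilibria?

A profile is a Nash equilibrium when each player is best-responding to the other.
Row's best responses — vs C1: R4 (payoff 9); vs C2: R3 (payoff 8); vs C3: R1 (payoff 6); vs C4: R3 (payoff 7); vs C5: R4 (payoff 8).
Column's best responses — vs R1: C3 (payoff 7); vs R2: C3 (payoff 7); vs R3: C3 (payoff 9); vs R4: C2 (payoff 9).
The only mutual best response is (R1, C3); neither player gains by switching there.

(R1, C3)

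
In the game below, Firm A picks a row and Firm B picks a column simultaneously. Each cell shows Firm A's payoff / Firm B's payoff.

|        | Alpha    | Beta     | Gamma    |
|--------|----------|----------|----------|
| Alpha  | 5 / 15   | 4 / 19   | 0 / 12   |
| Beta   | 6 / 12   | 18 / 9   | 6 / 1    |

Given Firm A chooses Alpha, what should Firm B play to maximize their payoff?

Beta

With Firm A fixed at Alpha, Firm B's payoffs are: Alpha → 15, Beta → 19, Gamma → 12.
The maximum is 19, achieved by Beta.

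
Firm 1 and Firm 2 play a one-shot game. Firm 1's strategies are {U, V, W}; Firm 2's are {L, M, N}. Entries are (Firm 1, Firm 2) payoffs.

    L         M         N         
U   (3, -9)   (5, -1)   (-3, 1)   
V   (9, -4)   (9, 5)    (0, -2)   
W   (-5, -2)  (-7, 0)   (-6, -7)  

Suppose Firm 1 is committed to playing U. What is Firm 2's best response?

With Firm 1 fixed at U, Firm 2's payoffs are: L → -9, M → -1, N → 1.
The maximum is 1, achieved by N.

N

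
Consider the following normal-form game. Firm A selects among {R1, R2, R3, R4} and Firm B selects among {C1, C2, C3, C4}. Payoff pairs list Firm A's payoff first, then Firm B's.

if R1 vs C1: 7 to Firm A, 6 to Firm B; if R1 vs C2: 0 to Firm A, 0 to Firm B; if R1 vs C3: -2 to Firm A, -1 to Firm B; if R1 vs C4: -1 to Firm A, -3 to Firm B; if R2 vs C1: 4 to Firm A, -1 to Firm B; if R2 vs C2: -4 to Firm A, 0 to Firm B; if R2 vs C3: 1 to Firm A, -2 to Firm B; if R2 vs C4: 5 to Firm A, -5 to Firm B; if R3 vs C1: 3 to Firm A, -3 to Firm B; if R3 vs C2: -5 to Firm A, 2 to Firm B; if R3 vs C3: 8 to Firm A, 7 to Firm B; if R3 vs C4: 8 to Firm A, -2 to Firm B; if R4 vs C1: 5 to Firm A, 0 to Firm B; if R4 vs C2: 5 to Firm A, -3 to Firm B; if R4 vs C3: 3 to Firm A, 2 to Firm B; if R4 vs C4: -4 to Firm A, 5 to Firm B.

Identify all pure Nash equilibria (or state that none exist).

Find each player's best response to every opponent strategy; NE are the intersections.
Firm A's best responses — vs C1: R1 (payoff 7); vs C2: R4 (payoff 5); vs C3: R3 (payoff 8); vs C4: R3 (payoff 8).
Firm B's best responses — vs R1: C1 (payoff 6); vs R2: C2 (payoff 0); vs R3: C3 (payoff 7); vs R4: C4 (payoff 5).
Mutual best responses occur at (R1, C1) and (R3, C3); at each, neither player gains by switching.

(R1, C1) and (R3, C3)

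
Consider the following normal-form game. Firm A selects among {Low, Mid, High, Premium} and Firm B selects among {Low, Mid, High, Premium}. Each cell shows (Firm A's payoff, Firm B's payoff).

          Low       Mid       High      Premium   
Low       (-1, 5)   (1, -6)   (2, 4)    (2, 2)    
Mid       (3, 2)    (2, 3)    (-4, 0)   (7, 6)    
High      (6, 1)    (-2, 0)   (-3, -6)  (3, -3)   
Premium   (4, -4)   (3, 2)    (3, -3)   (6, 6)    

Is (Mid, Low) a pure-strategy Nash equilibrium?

Holding Firm B at Low: Firm A gets 3 from Mid but could get 6 by switching to High. Firm A has a profitable deviation.

No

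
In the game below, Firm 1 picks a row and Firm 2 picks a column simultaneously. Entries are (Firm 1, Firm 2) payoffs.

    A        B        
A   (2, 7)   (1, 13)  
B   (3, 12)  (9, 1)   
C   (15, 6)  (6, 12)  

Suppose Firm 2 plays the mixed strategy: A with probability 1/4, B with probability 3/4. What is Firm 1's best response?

Firm 1's best reply maximizes expected payoff against the mix.
A: (1/4)·2 + (3/4)·1 = 5/4
B: (1/4)·3 + (3/4)·9 = 15/2
C: (1/4)·15 + (3/4)·6 = 33/4
Highest expected payoff is 33/4, from C.

C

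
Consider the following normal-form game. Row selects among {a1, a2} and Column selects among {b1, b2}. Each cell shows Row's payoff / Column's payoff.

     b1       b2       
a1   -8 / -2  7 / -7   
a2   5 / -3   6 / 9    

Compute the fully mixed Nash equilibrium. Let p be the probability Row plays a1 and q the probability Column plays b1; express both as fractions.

p = 12/17, q = 1/14

Each player's mixing probability is pinned down by making the *other* player indifferent.
Column indifferent between b1 and b2: p·(-2) + (1−p)·(-3) = p·(-7) + (1−p)·9 ⟹ (-3) + 1p = 9 + (-16)p ⟹ p = 12/17.
Row indifferent between a1 and a2: q·(-8) + (1−q)·7 = q·5 + (1−q)·6 ⟹ 7 + (-15)q = 6 + (-1)q ⟹ q = 1/14.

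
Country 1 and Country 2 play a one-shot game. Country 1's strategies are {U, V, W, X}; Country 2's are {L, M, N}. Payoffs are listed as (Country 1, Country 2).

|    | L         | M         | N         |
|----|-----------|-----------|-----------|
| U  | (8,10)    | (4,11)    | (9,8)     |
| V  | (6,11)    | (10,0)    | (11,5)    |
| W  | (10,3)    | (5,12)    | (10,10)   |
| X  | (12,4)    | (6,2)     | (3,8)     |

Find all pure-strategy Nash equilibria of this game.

No pure-strategy Nash equilibrium

Find each player's best response to every opponent strategy; NE are the intersections.
Country 1's best responses — vs L: X (payoff 12); vs M: V (payoff 10); vs N: V (payoff 11).
Country 2's best responses — vs U: M (payoff 11); vs V: L (payoff 11); vs W: M (payoff 12); vs X: N (payoff 8).
No cell has both players best-responding. For instance, Country 1's best reply to M is V, but against V Country 2 prefers L over M.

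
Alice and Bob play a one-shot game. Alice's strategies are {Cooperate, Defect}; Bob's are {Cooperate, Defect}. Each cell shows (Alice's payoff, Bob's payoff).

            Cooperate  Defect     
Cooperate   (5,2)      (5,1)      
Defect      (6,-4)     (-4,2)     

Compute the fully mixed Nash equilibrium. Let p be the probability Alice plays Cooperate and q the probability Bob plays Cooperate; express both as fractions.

p = 6/7, q = 9/10

In a mixed NE each player is indifferent between their pure strategies, so the opponent's mix sets the indifference.
Bob indifferent between Cooperate and Defect: p·2 + (1−p)·(-4) = p·1 + (1−p)·2 ⟹ (-4) + 6p = 2 + (-1)p ⟹ p = 6/7.
Alice indifferent between Cooperate and Defect: q·5 + (1−q)·5 = q·6 + (1−q)·(-4) ⟹ 5 + 0q = (-4) + 10q ⟹ q = 9/10.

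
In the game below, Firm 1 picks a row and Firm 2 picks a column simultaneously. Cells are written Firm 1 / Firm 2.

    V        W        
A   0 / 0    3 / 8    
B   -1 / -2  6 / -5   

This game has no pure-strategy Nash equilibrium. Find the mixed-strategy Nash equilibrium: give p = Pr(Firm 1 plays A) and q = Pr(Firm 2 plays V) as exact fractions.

p = 3/11, q = 3/4

In a mixed NE each player is indifferent between their pure strategies, so the opponent's mix sets the indifference.
Firm 2 indifferent between V and W: p·0 + (1−p)·(-2) = p·8 + (1−p)·(-5) ⟹ (-2) + 2p = (-5) + 13p ⟹ p = 3/11.
Firm 1 indifferent between A and B: q·0 + (1−q)·3 = q·(-1) + (1−q)·6 ⟹ 3 + (-3)q = 6 + (-7)q ⟹ q = 3/4.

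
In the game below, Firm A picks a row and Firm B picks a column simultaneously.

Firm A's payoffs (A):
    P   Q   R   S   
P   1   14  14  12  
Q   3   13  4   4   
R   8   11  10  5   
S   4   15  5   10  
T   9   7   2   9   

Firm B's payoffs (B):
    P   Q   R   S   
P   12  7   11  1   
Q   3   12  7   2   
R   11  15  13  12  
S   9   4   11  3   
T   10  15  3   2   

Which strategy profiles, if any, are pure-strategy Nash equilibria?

None

A profile is a Nash equilibrium when each player is best-responding to the other.
Firm A's best responses — vs P: T (payoff 9); vs Q: S (payoff 15); vs R: P (payoff 14); vs S: P (payoff 12).
Firm B's best responses — vs P: P (payoff 12); vs Q: Q (payoff 12); vs R: Q (payoff 15); vs S: R (payoff 11); vs T: Q (payoff 15).
No cell has both players best-responding. For instance, Firm A's best reply to Q is S, but against S Firm B prefers R over Q.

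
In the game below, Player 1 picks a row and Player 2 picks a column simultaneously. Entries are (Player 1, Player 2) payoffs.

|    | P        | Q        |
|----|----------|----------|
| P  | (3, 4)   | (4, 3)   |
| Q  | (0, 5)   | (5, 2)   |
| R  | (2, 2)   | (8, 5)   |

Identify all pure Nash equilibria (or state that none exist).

Check mutual best responses: a cell is a NE iff neither player can gain by unilaterally deviating.
Player 1's best responses — vs P: P (payoff 3); vs Q: R (payoff 8).
Player 2's best responses — vs P: P (payoff 4); vs Q: P (payoff 5); vs R: Q (payoff 5).
Mutual best responses occur at (P, P) and (R, Q); at each, neither player gains by switching.

(P, P) and (R, Q)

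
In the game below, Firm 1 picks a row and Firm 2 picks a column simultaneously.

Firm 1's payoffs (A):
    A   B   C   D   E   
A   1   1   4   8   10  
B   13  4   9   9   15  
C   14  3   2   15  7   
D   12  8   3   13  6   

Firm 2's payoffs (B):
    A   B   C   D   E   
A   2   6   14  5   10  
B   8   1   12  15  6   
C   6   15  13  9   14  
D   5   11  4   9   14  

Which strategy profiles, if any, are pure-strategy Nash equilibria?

Find each player's best response to every opponent strategy; NE are the intersections.
Firm 1's best responses — vs A: C (payoff 14); vs B: D (payoff 8); vs C: B (payoff 9); vs D: C (payoff 15); vs E: B (payoff 15).
Firm 2's best responses — vs A: C (payoff 14); vs B: D (payoff 15); vs C: B (payoff 15); vs D: E (payoff 14).
No cell has both players best-responding. For instance, Firm 1's best reply to D is C, but against C Firm 2 prefers B over D.

There is no pure-strategy Nash equilibrium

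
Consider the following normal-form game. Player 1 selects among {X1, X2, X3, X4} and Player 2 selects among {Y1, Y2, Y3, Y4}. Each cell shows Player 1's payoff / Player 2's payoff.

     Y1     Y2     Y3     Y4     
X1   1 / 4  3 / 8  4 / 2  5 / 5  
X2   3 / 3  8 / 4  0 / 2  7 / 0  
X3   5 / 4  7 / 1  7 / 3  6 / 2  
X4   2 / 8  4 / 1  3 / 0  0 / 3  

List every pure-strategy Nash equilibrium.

(X2, Y2) and (X3, Y1)

Check mutual best responses: a cell is a NE iff neither player can gain by unilaterally deviating.
Player 1's best responses — vs Y1: X3 (payoff 5); vs Y2: X2 (payoff 8); vs Y3: X3 (payoff 7); vs Y4: X2 (payoff 7).
Player 2's best responses — vs X1: Y2 (payoff 8); vs X2: Y2 (payoff 4); vs X3: Y1 (payoff 4); vs X4: Y1 (payoff 8).
Mutual best responses occur at (X2, Y2) and (X3, Y1); at each, neither player gains by switching.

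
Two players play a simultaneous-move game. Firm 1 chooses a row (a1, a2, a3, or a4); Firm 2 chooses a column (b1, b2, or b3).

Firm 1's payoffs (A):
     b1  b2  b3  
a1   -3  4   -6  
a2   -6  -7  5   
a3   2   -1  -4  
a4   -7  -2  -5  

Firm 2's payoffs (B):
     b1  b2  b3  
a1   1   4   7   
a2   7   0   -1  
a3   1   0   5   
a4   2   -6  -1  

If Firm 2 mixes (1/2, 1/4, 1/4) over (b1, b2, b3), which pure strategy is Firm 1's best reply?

Compute Firm 1's expected payoff from each pure strategy against the given mix.
a1: (1/2)·(-3) + (1/4)·4 + (1/4)·(-6) = -2
a2: (1/2)·(-6) + (1/4)·(-7) + (1/4)·5 = -7/2
a3: (1/2)·2 + (1/4)·(-1) + (1/4)·(-4) = -1/4
a4: (1/2)·(-7) + (1/4)·(-2) + (1/4)·(-5) = -21/4
Highest expected payoff is -1/4, from a3.

a3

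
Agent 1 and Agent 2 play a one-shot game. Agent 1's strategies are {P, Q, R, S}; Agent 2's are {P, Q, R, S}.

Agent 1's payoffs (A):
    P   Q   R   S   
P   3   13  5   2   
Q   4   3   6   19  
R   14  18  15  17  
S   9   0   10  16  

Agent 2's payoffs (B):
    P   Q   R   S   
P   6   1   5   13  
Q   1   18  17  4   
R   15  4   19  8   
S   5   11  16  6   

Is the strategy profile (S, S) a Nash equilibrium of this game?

Holding Agent 2 at S: Agent 1 gets 16 from S but could get 19 by switching to Q. Agent 1 has a profitable deviation.

No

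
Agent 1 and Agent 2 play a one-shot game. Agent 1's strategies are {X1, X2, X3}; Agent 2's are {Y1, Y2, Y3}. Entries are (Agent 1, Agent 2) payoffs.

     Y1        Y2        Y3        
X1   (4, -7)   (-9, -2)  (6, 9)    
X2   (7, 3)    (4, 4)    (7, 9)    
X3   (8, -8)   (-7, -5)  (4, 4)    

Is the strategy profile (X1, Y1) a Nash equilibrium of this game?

Holding Agent 2 at Y1: Agent 1 gets 4 from X1 but could get 8 by switching to X3. Agent 1 has a profitable deviation.

No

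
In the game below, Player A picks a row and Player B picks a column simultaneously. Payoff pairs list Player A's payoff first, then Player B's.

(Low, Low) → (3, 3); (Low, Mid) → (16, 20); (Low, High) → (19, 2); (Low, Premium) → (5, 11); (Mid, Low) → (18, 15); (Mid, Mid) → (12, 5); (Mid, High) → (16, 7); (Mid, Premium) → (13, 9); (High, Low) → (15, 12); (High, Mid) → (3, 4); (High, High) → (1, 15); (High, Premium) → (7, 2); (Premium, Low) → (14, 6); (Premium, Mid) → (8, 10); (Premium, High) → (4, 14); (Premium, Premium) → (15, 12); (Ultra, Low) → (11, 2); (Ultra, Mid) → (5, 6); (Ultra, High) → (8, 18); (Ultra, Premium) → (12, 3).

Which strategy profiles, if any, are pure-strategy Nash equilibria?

(Low, Mid) and (Mid, Low)

Find each player's best response to every opponent strategy; NE are the intersections.
Player A's best responses — vs Low: Mid (payoff 18); vs Mid: Low (payoff 16); vs High: Low (payoff 19); vs Premium: Premium (payoff 15).
Player B's best responses — vs Low: Mid (payoff 20); vs Mid: Low (payoff 15); vs High: High (payoff 15); vs Premium: High (payoff 14); vs Ultra: High (payoff 18).
Mutual best responses occur at (Low, Mid) and (Mid, Low); at each, neither player gains by switching.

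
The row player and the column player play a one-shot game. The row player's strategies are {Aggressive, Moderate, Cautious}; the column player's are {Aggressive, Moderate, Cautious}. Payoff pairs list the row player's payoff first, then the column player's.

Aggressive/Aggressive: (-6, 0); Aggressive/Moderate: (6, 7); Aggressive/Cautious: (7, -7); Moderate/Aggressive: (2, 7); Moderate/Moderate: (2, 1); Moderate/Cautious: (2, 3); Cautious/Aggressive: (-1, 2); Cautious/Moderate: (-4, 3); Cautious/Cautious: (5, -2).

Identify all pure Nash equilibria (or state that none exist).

Check mutual best responses: a cell is a NE iff neither player can gain by unilaterally deviating.
The row player's best responses — vs Aggressive: Moderate (payoff 2); vs Moderate: Aggressive (payoff 6); vs Cautious: Aggressive (payoff 7).
The column player's best responses — vs Aggressive: Moderate (payoff 7); vs Moderate: Aggressive (payoff 7); vs Cautious: Moderate (payoff 3).
Mutual best responses occur at (Aggressive, Moderate) and (Moderate, Aggressive); at each, neither player gains by switching.

(Aggressive, Moderate) and (Moderate, Aggressive)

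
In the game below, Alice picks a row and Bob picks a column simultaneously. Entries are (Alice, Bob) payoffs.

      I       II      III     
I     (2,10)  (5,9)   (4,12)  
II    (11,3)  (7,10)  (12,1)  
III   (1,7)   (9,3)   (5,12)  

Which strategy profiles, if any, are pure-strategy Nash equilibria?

Find each player's best response to every opponent strategy; NE are the intersections.
Alice's best responses — vs I: II (payoff 11); vs II: III (payoff 9); vs III: II (payoff 12).
Bob's best responses — vs I: III (payoff 12); vs II: II (payoff 10); vs III: III (payoff 12).
No cell has both players best-responding. For instance, Alice's best reply to III is II, but against II Bob prefers II over III.

None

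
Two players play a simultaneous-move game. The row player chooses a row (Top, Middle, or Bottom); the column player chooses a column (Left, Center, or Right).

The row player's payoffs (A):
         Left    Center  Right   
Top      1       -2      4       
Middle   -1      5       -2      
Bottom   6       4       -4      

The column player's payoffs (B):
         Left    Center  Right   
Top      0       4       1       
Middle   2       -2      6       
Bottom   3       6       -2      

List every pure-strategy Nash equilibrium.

Check mutual best responses: a cell is a NE iff neither player can gain by unilaterally deviating.
The row player's best responses — vs Left: Bottom (payoff 6); vs Center: Middle (payoff 5); vs Right: Top (payoff 4).
The column player's best responses — vs Top: Center (payoff 4); vs Middle: Right (payoff 6); vs Bottom: Center (payoff 6).
No cell has both players best-responding. For instance, the row player's best reply to Left is Bottom, but against Bottom the column player prefers Center over Left.

No pure-strategy Nash equilibrium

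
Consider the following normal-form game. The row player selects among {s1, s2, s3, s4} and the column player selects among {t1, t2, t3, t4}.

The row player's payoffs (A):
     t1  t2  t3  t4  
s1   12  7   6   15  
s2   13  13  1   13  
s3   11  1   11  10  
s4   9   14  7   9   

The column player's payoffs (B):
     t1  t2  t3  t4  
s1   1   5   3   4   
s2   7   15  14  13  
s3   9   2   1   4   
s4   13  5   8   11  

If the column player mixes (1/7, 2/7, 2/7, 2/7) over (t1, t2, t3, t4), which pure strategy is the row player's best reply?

s4

The row player's best reply maximizes expected payoff against the mix.
s1: (1/7)·12 + (2/7)·7 + (2/7)·6 + (2/7)·15 = 68/7
s2: (1/7)·13 + (2/7)·13 + (2/7)·1 + (2/7)·13 = 67/7
s3: (1/7)·11 + (2/7)·1 + (2/7)·11 + (2/7)·10 = 55/7
s4: (1/7)·9 + (2/7)·14 + (2/7)·7 + (2/7)·9 = 69/7
Highest expected payoff is 69/7, from s4.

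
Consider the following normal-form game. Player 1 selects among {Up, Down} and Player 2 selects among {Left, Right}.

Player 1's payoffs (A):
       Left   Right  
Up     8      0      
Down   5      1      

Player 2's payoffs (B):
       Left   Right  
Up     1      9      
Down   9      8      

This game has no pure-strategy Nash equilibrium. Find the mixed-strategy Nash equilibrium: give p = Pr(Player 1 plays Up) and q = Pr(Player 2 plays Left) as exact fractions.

p = 1/9, q = 1/4

In a mixed NE each player is indifferent between their pure strategies, so the opponent's mix sets the indifference.
Player 2 indifferent between Left and Right: p·1 + (1−p)·9 = p·9 + (1−p)·8 ⟹ 9 + (-8)p = 8 + 1p ⟹ p = 1/9.
Player 1 indifferent between Up and Down: q·8 + (1−q)·0 = q·5 + (1−q)·1 ⟹ 0 + 8q = 1 + 4q ⟹ q = 1/4.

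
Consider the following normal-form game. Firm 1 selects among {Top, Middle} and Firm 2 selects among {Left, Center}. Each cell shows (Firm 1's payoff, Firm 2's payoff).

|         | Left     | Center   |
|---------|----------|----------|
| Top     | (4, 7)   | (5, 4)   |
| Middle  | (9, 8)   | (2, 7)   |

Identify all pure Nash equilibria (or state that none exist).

Check mutual best responses: a cell is a NE iff neither player can gain by unilaterally deviating.
Firm 1's best responses — vs Left: Middle (payoff 9); vs Center: Top (payoff 5).
Firm 2's best responses — vs Top: Left (payoff 7); vs Middle: Left (payoff 8).
The only mutual best response is (Middle, Left); neither player gains by switching there.

(Middle, Left)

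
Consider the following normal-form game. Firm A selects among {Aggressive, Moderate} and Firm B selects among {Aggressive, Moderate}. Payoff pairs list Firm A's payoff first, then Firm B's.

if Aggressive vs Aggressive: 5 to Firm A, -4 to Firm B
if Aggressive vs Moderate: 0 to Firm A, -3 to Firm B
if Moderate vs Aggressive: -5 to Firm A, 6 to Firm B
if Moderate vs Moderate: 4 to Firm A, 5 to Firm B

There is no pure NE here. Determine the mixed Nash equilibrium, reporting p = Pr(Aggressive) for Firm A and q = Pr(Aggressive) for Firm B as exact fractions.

p = 1/2, q = 2/7

In a mixed NE each player is indifferent between their pure strategies, so the opponent's mix sets the indifference.
Firm B indifferent between Aggressive and Moderate: p·(-4) + (1−p)·6 = p·(-3) + (1−p)·5 ⟹ 6 + (-10)p = 5 + (-8)p ⟹ p = 1/2.
Firm A indifferent between Aggressive and Moderate: q·5 + (1−q)·0 = q·(-5) + (1−q)·4 ⟹ 0 + 5q = 4 + (-9)q ⟹ q = 2/7.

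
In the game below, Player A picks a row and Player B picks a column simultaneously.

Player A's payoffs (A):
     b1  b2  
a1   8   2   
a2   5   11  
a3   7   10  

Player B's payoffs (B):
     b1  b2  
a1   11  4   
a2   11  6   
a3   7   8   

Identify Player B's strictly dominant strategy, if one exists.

No strictly dominant strategy

A strategy is strictly dominant if it gives Player B a strictly higher payoff than every other strategy, against every choice by the opponent.
b1 is not dominant: against a3, b2 gives 8 > 7.
b2 is not dominant: against a1, b1 gives 11 > 4.
No single strategy is best against every opponent action.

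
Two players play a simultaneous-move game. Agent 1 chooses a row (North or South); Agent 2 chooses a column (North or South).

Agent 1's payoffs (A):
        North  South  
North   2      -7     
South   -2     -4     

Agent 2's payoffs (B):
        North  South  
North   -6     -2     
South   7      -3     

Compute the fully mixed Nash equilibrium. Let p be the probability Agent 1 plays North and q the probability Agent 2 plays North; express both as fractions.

In a mixed NE each player is indifferent between their pure strategies, so the opponent's mix sets the indifference.
Agent 2 indifferent between North and South: p·(-6) + (1−p)·7 = p·(-2) + (1−p)·(-3) ⟹ 7 + (-13)p = (-3) + 1p ⟹ p = 5/7.
Agent 1 indifferent between North and South: q·2 + (1−q)·(-7) = q·(-2) + (1−q)·(-4) ⟹ (-7) + 9q = (-4) + 2q ⟹ q = 3/7.

p = 5/7, q = 3/7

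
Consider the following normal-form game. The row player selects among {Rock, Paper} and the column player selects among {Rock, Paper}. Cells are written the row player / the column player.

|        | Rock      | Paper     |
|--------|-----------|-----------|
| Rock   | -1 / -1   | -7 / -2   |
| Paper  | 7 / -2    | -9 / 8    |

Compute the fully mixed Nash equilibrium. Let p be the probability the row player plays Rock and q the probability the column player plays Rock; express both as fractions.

Each player's mixing probability is pinned down by making the *other* player indifferent.
The column player indifferent between Rock and Paper: p·(-1) + (1−p)·(-2) = p·(-2) + (1−p)·8 ⟹ (-2) + 1p = 8 + (-10)p ⟹ p = 10/11.
The row player indifferent between Rock and Paper: q·(-1) + (1−q)·(-7) = q·7 + (1−q)·(-9) ⟹ (-7) + 6q = (-9) + 16q ⟹ q = 1/5.

p = 10/11, q = 1/5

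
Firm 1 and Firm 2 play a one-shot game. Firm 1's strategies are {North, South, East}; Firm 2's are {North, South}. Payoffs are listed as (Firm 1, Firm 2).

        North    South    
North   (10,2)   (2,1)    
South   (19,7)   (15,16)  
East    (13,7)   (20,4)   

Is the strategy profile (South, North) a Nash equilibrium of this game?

Holding Firm 2 at North: Firm 1 gets 19 from South, versus 10 from North, 13 from East. No profitable deviation for Firm 1.
Holding Firm 1 at South: Firm 2 gets 7 from North but could get 16 by switching to South. Firm 2 has a profitable deviation.

No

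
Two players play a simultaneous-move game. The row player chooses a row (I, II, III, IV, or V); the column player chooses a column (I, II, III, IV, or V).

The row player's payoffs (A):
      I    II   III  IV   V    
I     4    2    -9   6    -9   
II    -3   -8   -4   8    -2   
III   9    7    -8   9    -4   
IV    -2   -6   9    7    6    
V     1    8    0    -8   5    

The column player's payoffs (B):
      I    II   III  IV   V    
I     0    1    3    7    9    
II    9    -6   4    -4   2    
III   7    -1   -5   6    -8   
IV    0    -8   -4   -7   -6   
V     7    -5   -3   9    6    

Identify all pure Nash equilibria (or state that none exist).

Find each player's best response to every opponent strategy; NE are the intersections.
The row player's best responses — vs I: III (payoff 9); vs II: V (payoff 8); vs III: IV (payoff 9); vs IV: III (payoff 9); vs V: IV (payoff 6).
The column player's best responses — vs I: V (payoff 9); vs II: I (payoff 9); vs III: I (payoff 7); vs IV: I (payoff 0); vs V: IV (payoff 9).
The only mutual best response is (III, I); neither player gains by switching there.

(III, I)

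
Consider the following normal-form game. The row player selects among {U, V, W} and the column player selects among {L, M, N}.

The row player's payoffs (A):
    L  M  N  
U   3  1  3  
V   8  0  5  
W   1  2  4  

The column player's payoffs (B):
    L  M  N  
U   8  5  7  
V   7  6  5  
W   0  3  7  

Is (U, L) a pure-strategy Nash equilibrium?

No

Holding the column player at L: the row player gets 3 from U but could get 8 by switching to V. The row player has a profitable deviation.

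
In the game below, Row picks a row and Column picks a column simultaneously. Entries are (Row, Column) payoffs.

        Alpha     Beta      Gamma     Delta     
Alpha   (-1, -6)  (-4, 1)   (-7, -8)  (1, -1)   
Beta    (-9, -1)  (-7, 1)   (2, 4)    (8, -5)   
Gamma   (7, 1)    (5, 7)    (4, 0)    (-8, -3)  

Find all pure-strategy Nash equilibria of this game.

Find each player's best response to every opponent strategy; NE are the intersections.
Row's best responses — vs Alpha: Gamma (payoff 7); vs Beta: Gamma (payoff 5); vs Gamma: Gamma (payoff 4); vs Delta: Beta (payoff 8).
Column's best responses — vs Alpha: Beta (payoff 1); vs Beta: Gamma (payoff 4); vs Gamma: Beta (payoff 7).
The only mutual best response is (Gamma, Beta); neither player gains by switching there.

(Gamma, Beta)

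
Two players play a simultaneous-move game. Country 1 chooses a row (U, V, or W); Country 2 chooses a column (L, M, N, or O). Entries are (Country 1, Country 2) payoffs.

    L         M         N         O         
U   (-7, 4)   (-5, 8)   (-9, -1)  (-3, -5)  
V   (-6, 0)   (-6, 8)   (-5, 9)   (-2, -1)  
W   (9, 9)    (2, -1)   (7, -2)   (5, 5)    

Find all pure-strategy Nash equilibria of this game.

Find each player's best response to every opponent strategy; NE are the intersections.
Country 1's best responses — vs L: W (payoff 9); vs M: W (payoff 2); vs N: W (payoff 7); vs O: W (payoff 5).
Country 2's best responses — vs U: M (payoff 8); vs V: N (payoff 9); vs W: L (payoff 9).
The only mutual best response is (W, L); neither player gains by switching there.

(W, L)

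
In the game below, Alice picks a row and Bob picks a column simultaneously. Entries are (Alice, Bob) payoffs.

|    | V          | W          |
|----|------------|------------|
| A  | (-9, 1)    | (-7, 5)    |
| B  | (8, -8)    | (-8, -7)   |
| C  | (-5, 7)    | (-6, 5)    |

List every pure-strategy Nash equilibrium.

Check mutual best responses: a cell is a NE iff neither player can gain by unilaterally deviating.
Alice's best responses — vs V: B (payoff 8); vs W: C (payoff -6).
Bob's best responses — vs A: W (payoff 5); vs B: W (payoff -7); vs C: V (payoff 7).
No cell has both players best-responding. For instance, Alice's best reply to W is C, but against C Bob prefers V over W.

There is no pure-strategy Nash equilibrium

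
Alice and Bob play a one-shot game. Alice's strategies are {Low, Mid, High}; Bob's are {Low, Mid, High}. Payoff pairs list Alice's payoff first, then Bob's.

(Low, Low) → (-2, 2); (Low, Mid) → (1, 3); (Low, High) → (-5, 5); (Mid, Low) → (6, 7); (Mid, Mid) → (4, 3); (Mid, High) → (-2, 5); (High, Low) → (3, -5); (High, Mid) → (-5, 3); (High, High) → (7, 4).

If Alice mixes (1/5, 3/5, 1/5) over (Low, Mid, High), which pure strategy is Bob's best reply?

Bob's best reply maximizes expected payoff against the mix.
Low: (1/5)·2 + (3/5)·7 + (1/5)·(-5) = 18/5
Mid: (1/5)·3 + (3/5)·3 + (1/5)·3 = 3
High: (1/5)·5 + (3/5)·5 + (1/5)·4 = 24/5
Highest expected payoff is 24/5, from High.

High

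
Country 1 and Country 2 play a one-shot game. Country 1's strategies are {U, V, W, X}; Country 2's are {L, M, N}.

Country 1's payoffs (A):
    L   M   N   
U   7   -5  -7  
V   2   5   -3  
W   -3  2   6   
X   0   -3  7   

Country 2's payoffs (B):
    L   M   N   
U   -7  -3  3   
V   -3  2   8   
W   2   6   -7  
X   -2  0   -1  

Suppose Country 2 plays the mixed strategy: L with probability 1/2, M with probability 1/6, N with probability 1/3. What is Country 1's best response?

X

Compute Country 1's expected payoff from each pure strategy against the given mix.
U: (1/2)·7 + (1/6)·(-5) + (1/3)·(-7) = 1/3
V: (1/2)·2 + (1/6)·5 + (1/3)·(-3) = 5/6
W: (1/2)·(-3) + (1/6)·2 + (1/3)·6 = 5/6
X: (1/2)·0 + (1/6)·(-3) + (1/3)·7 = 11/6
Highest expected payoff is 11/6, from X.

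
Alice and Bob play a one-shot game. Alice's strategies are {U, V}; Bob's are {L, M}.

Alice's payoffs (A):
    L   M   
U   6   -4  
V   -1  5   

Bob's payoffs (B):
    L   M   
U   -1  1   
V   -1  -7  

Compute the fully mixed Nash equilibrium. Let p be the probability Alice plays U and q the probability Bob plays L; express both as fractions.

p = 3/4, q = 9/16

Each player's mixing probability is pinned down by making the *other* player indifferent.
Bob indifferent between L and M: p·(-1) + (1−p)·(-1) = p·1 + (1−p)·(-7) ⟹ (-1) + 0p = (-7) + 8p ⟹ p = 3/4.
Alice indifferent between U and V: q·6 + (1−q)·(-4) = q·(-1) + (1−q)·5 ⟹ (-4) + 10q = 5 + (-6)q ⟹ q = 9/16.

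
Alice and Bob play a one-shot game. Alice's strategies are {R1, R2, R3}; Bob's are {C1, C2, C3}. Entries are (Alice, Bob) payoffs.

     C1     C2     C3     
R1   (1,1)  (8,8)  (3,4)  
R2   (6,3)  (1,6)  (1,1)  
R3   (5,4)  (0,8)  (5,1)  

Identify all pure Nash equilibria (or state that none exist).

Find each player's best response to every opponent strategy; NE are the intersections.
Alice's best responses — vs C1: R2 (payoff 6); vs C2: R1 (payoff 8); vs C3: R3 (payoff 5).
Bob's best responses — vs R1: C2 (payoff 8); vs R2: C2 (payoff 6); vs R3: C2 (payoff 8).
The only mutual best response is (R1, C2); neither player gains by switching there.

(R1, C2)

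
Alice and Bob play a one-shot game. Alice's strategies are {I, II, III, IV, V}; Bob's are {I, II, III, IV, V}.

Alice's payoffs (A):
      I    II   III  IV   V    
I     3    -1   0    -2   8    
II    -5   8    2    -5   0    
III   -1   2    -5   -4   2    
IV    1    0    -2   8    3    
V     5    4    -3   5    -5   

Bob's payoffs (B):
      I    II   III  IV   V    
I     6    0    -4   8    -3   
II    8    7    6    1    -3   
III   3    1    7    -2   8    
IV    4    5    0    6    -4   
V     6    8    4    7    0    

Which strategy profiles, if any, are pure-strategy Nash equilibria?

A profile is a Nash equilibrium when each player is best-responding to the other.
Alice's best responses — vs I: V (payoff 5); vs II: II (payoff 8); vs III: II (payoff 2); vs IV: IV (payoff 8); vs V: I (payoff 8).
Bob's best responses — vs I: IV (payoff 8); vs II: I (payoff 8); vs III: V (payoff 8); vs IV: IV (payoff 6); vs V: II (payoff 8).
The only mutual best response is (IV, IV); neither player gains by switching there.

(IV, IV)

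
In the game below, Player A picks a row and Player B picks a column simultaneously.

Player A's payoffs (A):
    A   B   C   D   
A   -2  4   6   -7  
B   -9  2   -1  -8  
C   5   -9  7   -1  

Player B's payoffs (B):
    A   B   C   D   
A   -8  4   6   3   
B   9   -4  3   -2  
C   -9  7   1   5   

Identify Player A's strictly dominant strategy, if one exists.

No strictly dominant strategy

A strategy is strictly dominant if it gives Player A a strictly higher payoff than every other strategy, against every choice by the opponent.
A is not dominant: against A, C gives 5 > -2.
B is not dominant: against A, A gives -2 > -9.
C is not dominant: against B, A gives 4 > -9.
No single strategy is best against every opponent action.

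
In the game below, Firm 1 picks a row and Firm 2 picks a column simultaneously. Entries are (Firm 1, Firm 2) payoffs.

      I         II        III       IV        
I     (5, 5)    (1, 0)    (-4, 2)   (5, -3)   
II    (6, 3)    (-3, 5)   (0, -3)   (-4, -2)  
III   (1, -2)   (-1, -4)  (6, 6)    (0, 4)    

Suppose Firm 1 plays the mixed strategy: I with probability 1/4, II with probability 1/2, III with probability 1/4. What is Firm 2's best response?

Firm 2's best reply maximizes expected payoff against the mix.
I: (1/4)·5 + (1/2)·3 + (1/4)·(-2) = 9/4
II: (1/4)·0 + (1/2)·5 + (1/4)·(-4) = 3/2
III: (1/4)·2 + (1/2)·(-3) + (1/4)·6 = 1/2
IV: (1/4)·(-3) + (1/2)·(-2) + (1/4)·4 = -3/4
Highest expected payoff is 9/4, from I.

I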